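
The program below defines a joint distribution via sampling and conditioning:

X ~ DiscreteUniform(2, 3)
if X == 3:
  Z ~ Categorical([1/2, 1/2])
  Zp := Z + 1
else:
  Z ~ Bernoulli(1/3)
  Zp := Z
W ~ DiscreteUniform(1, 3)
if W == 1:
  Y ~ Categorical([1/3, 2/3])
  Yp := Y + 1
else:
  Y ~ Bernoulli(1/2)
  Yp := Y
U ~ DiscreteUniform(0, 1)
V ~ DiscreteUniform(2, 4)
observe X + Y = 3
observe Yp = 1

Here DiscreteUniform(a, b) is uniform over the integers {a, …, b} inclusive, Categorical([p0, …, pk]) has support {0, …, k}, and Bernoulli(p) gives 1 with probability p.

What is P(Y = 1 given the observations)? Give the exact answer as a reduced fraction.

P(Y = 1 | obs) = 3/4

Enumerate traces; 36 have nonzero weight after conditioning:
  (X=2, Z=0, W=2, Y=1, U=0, V=2) weight 1/108
  (X=2, Z=0, W=2, Y=1, U=0, V=3) weight 1/108
  (X=2, Z=0, W=2, Y=1, U=0, V=4) weight 1/108
  (X=2, Z=0, W=2, Y=1, U=1, V=2) weight 1/108
  (X=2, Z=0, W=2, Y=1, U=1, V=3) weight 1/108
  (X=2, Z=0, W=2, Y=1, U=1, V=4) weight 1/108
  (X=2, Z=0, W=3, Y=1, U=0, V=2) weight 1/108
  (X=2, Z=0, W=3, Y=1, U=0, V=3) weight 1/108
  (X=3, Z=0, W=1, Y=0, U=0, V=2) weight 1/216
  … 27 more
Group by Y:
  weight(Y=0) = 1/18
  weight(Y=1) = 1/6
Total weight = 1/18 + 1/6 = 2/9
P(Y=0 | obs) = 1/18 / 2/9 = 1/4
P(Y=1 | obs) = 1/6 / 2/9 = 3/4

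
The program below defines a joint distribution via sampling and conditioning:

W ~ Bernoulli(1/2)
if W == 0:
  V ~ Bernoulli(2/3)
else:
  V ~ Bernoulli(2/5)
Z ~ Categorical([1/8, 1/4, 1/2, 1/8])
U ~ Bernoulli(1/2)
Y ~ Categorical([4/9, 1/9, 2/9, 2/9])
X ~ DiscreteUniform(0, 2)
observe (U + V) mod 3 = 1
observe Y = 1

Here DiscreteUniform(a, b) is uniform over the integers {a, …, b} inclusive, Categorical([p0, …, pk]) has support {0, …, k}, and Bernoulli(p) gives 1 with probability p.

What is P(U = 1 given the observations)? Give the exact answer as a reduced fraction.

Enumerate traces; 48 have nonzero weight after conditioning:
  (W=0, V=0, Z=0, U=1, Y=1, X=0) weight 1/2592
  (W=0, V=0, Z=0, U=1, Y=1, X=1) weight 1/2592
  (W=0, V=0, Z=0, U=1, Y=1, X=2) weight 1/2592
  (W=0, V=0, Z=1, U=1, Y=1, X=0) weight 1/1296
  (W=0, V=0, Z=1, U=1, Y=1, X=1) weight 1/1296
  (W=0, V=0, Z=1, U=1, Y=1, X=2) weight 1/1296
  (W=0, V=0, Z=2, U=1, Y=1, X=0) weight 1/648
  (W=0, V=0, Z=2, U=1, Y=1, X=1) weight 1/648
  (W=0, V=1, Z=0, U=0, Y=1, X=0) weight 1/1296
  … 39 more
Group by U:
  weight(U=0) = 4/135
  weight(U=1) = 7/270
Total weight = 4/135 + 7/270 = 1/18
P(U=0 | obs) = 4/135 / 1/18 = 8/15
P(U=1 | obs) = 7/270 / 1/18 = 7/15

P(U = 1 | obs) = 7/15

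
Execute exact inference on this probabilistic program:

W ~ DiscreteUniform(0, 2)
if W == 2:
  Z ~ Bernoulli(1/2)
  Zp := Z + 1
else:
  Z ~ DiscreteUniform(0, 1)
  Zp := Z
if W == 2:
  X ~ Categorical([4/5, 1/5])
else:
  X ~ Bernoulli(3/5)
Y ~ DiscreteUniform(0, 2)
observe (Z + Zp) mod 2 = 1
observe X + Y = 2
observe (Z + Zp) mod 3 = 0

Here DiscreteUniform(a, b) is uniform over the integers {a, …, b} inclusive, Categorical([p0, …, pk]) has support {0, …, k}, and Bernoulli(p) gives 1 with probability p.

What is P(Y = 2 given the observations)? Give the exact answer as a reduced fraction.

P(Y = 2 | obs) = 4/5

Enumerate traces; 2 have nonzero weight after conditioning:
  (W=2, Z=1, X=0, Y=2) weight 2/45
  (W=2, Z=1, X=1, Y=1) weight 1/90
Group by Y:
  weight(Y=1) = 1/90
  weight(Y=2) = 2/45
Total weight = 1/90 + 2/45 = 1/18
P(Y=1 | obs) = 1/90 / 1/18 = 1/5
P(Y=2 | obs) = 2/45 / 1/18 = 4/5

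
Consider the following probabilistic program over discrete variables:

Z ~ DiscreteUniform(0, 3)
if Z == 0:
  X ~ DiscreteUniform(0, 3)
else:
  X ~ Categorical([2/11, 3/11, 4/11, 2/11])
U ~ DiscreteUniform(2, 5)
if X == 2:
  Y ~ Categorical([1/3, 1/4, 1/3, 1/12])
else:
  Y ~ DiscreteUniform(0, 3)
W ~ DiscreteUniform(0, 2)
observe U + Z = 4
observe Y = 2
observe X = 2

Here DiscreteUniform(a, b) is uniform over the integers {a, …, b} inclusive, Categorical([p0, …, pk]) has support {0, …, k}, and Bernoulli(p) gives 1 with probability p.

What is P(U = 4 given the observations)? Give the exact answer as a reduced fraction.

Enumerate traces; 9 have nonzero weight after conditioning:
  (Z=0, X=2, U=4, Y=2, W=0) weight 1/576
  (Z=0, X=2, U=4, Y=2, W=1) weight 1/576
  (Z=0, X=2, U=4, Y=2, W=2) weight 1/576
  (Z=1, X=2, U=3, Y=2, W=0) weight 1/396
  (Z=1, X=2, U=3, Y=2, W=1) weight 1/396
  (Z=1, X=2, U=3, Y=2, W=2) weight 1/396
  (Z=2, X=2, U=2, Y=2, W=0) weight 1/396
  (Z=2, X=2, U=2, Y=2, W=1) weight 1/396
  … 1 more
Group by U:
  weight(U=2) = 1/132
  weight(U=3) = 1/132
  weight(U=4) = 1/192
Total weight = 1/132 + 1/132 + 1/192 = 43/2112
P(U=2 | obs) = 1/132 / 43/2112 = 16/43
P(U=3 | obs) = 1/132 / 43/2112 = 16/43
P(U=4 | obs) = 1/192 / 43/2112 = 11/43

P(U = 4 | obs) = 11/43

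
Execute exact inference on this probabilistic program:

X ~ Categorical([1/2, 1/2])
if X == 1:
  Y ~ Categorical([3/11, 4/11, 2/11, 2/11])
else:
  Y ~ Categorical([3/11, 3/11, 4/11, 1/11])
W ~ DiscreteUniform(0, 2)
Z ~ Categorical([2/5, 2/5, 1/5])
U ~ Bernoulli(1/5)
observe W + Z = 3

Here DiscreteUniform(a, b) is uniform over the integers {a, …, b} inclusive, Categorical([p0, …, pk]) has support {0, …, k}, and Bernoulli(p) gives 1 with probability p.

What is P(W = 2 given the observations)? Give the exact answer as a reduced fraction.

Enumerate traces; 32 have nonzero weight after conditioning:
  (X=0, Y=0, W=1, Z=2, U=0) weight 2/275
  (X=0, Y=0, W=1, Z=2, U=1) weight 1/550
  (X=0, Y=0, W=2, Z=1, U=0) weight 4/275
  (X=0, Y=0, W=2, Z=1, U=1) weight 1/275
  (X=0, Y=1, W=1, Z=2, U=0) weight 2/275
  (X=0, Y=1, W=1, Z=2, U=1) weight 1/550
  (X=0, Y=1, W=2, Z=1, U=0) weight 4/275
  (X=0, Y=1, W=2, Z=1, U=1) weight 1/275
  … 24 more
Group by W:
  weight(W=1) = 1/15
  weight(W=2) = 2/15
Total weight = 1/15 + 2/15 = 1/5
P(W=1 | obs) = 1/15 / 1/5 = 1/3
P(W=2 | obs) = 2/15 / 1/5 = 2/3

P(W = 2 | obs) = 2/3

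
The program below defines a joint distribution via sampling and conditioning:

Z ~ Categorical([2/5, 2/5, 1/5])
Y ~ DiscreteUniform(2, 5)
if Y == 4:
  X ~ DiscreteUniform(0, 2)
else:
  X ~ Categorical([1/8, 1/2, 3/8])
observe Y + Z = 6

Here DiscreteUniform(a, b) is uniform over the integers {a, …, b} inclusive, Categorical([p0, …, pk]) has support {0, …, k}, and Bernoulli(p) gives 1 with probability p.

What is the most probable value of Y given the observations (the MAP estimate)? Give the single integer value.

Enumerate traces; 6 have nonzero weight after conditioning:
  (Z=1, Y=5, X=0) weight 1/80
  (Z=1, Y=5, X=1) weight 1/20
  (Z=1, Y=5, X=2) weight 3/80
  (Z=2, Y=4, X=0) weight 1/60
  (Z=2, Y=4, X=1) weight 1/60
  (Z=2, Y=4, X=2) weight 1/60
Group by Y:
  weight(Y=4) = 1/20
  weight(Y=5) = 1/10
Total weight = 1/20 + 1/10 = 3/20
P(Y=4 | obs) = 1/20 / 3/20 = 1/3
P(Y=5 | obs) = 1/10 / 3/20 = 2/3
argmax = 5

argmax_v P(Y = v | obs) = 5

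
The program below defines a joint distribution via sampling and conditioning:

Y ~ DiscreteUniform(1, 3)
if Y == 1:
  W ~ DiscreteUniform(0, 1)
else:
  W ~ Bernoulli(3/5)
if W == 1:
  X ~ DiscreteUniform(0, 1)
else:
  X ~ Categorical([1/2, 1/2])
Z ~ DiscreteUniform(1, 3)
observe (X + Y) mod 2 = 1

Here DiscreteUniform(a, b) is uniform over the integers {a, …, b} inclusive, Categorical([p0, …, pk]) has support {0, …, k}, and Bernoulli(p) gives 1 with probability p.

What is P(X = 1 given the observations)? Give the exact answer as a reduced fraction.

Enumerate traces; 18 have nonzero weight after conditioning:
  (Y=1, W=0, X=0, Z=1) weight 1/36
  (Y=1, W=0, X=0, Z=2) weight 1/36
  (Y=1, W=0, X=0, Z=3) weight 1/36
  (Y=1, W=1, X=0, Z=1) weight 1/36
  (Y=1, W=1, X=0, Z=2) weight 1/36
  (Y=1, W=1, X=0, Z=3) weight 1/36
  (Y=2, W=0, X=1, Z=1) weight 1/45
  (Y=2, W=0, X=1, Z=2) weight 1/45
  … 10 more
Group by X:
  weight(X=0) = 1/3
  weight(X=1) = 1/6
Total weight = 1/3 + 1/6 = 1/2
P(X=0 | obs) = 1/3 / 1/2 = 2/3
P(X=1 | obs) = 1/6 / 1/2 = 1/3

P(X = 1 | obs) = 1/3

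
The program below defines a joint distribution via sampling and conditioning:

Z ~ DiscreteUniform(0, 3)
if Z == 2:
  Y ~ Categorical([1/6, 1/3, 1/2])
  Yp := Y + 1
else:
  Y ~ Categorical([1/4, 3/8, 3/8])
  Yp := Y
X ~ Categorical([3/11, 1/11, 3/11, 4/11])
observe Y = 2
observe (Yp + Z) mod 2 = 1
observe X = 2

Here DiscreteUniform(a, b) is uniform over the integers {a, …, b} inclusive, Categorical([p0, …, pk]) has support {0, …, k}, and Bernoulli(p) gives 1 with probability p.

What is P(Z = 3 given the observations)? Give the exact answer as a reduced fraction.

P(Z = 3 | obs) = 3/10

Enumerate traces; 3 have nonzero weight after conditioning:
  (Z=1, Y=2, X=2) weight 9/352
  (Z=2, Y=2, X=2) weight 3/88
  (Z=3, Y=2, X=2) weight 9/352
Group by Z:
  weight(Z=1) = 9/352
  weight(Z=2) = 3/88
  weight(Z=3) = 9/352
Total weight = 9/352 + 3/88 + 9/352 = 15/176
P(Z=1 | obs) = 9/352 / 15/176 = 3/10
P(Z=2 | obs) = 3/88 / 15/176 = 2/5
P(Z=3 | obs) = 9/352 / 15/176 = 3/10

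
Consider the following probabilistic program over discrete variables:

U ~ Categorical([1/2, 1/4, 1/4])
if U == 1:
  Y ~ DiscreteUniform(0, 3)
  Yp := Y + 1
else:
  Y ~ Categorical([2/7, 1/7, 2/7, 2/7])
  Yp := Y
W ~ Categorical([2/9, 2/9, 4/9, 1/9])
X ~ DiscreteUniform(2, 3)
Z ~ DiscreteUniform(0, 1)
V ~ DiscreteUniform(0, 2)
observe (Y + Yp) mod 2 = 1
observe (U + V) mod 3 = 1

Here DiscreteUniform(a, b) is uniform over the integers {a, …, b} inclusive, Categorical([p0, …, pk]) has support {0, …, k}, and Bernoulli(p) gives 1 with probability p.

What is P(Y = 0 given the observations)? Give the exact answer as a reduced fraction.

P(Y = 0 | obs) = 1/4

Enumerate traces; 64 have nonzero weight after conditioning:
  (U=1, Y=0, W=0, X=2, Z=0, V=0) weight 1/864
  (U=1, Y=0, W=0, X=2, Z=1, V=0) weight 1/864
  (U=1, Y=0, W=0, X=3, Z=0, V=0) weight 1/864
  (U=1, Y=0, W=0, X=3, Z=1, V=0) weight 1/864
  (U=1, Y=0, W=1, X=2, Z=0, V=0) weight 1/864
  (U=1, Y=0, W=1, X=2, Z=1, V=0) weight 1/864
  (U=1, Y=0, W=1, X=3, Z=0, V=0) weight 1/864
  (U=1, Y=0, W=1, X=3, Z=1, V=0) weight 1/864
  (U=1, Y=1, W=0, X=2, Z=0, V=0) weight 1/864
  (U=1, Y=2, W=0, X=2, Z=0, V=0) weight 1/864
  … 54 more
Group by Y:
  weight(Y=0) = 1/48
  weight(Y=1) = 1/48
  weight(Y=2) = 1/48
  weight(Y=3) = 1/48
Total weight = 1/48 + 1/48 + 1/48 + 1/48 = 1/12
P(Y=0 | obs) = 1/48 / 1/12 = 1/4
P(Y=1 | obs) = 1/48 / 1/12 = 1/4
P(Y=2 | obs) = 1/48 / 1/12 = 1/4
P(Y=3 | obs) = 1/48 / 1/12 = 1/4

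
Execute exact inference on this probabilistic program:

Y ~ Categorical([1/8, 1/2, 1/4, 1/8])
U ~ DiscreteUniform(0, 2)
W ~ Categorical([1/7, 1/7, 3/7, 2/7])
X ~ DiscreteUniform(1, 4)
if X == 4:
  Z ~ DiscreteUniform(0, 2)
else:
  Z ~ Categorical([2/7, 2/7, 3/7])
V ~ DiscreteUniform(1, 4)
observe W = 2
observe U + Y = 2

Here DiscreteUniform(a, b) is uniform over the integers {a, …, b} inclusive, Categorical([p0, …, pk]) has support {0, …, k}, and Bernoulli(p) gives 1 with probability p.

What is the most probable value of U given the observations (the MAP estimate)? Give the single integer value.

Enumerate traces; 144 have nonzero weight after conditioning:
  (Y=0, U=2, W=2, X=1, Z=0, V=1) weight 1/3136
  (Y=0, U=2, W=2, X=1, Z=0, V=2) weight 1/3136
  (Y=0, U=2, W=2, X=1, Z=0, V=3) weight 1/3136
  (Y=0, U=2, W=2, X=1, Z=0, V=4) weight 1/3136
  (Y=0, U=2, W=2, X=1, Z=1, V=1) weight 1/3136
  (Y=0, U=2, W=2, X=1, Z=1, V=2) weight 1/3136
  (Y=0, U=2, W=2, X=1, Z=1, V=3) weight 1/3136
  (Y=0, U=2, W=2, X=1, Z=1, V=4) weight 1/3136
  (Y=1, U=1, W=2, X=1, Z=0, V=1) weight 1/784
  (Y=2, U=0, W=2, X=1, Z=0, V=1) weight 1/1568
  … 134 more
Group by U:
  weight(U=0) = 1/28
  weight(U=1) = 1/14
  weight(U=2) = 1/56
Total weight = 1/28 + 1/14 + 1/56 = 1/8
P(U=0 | obs) = 1/28 / 1/8 = 2/7
P(U=1 | obs) = 1/14 / 1/8 = 4/7
P(U=2 | obs) = 1/56 / 1/8 = 1/7
argmax = 1

argmax_v P(U = v | obs) = 1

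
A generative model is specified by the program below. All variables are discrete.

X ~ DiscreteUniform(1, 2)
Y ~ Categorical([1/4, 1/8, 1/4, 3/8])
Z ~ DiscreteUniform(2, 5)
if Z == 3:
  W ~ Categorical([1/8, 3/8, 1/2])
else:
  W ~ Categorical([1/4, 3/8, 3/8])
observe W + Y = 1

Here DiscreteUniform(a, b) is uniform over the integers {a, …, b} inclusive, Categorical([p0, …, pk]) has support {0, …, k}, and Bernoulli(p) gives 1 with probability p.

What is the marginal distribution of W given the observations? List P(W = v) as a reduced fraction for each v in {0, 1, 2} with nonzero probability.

Enumerate traces; 16 have nonzero weight after conditioning:
  (X=1, Y=0, Z=2, W=1) weight 3/256
  (X=1, Y=0, Z=3, W=1) weight 3/256
  (X=1, Y=0, Z=4, W=1) weight 3/256
  (X=1, Y=0, Z=5, W=1) weight 3/256
  (X=1, Y=1, Z=2, W=0) weight 1/256
  (X=1, Y=1, Z=3, W=0) weight 1/512
  (X=1, Y=1, Z=4, W=0) weight 1/256
  (X=1, Y=1, Z=5, W=0) weight 1/256
  … 8 more
Group by W:
  weight(W=0) = 7/256
  weight(W=1) = 3/32
Total weight = 7/256 + 3/32 = 31/256
P(W=0 | obs) = 7/256 / 31/256 = 7/31
P(W=1 | obs) = 3/32 / 31/256 = 24/31

P(W=0) = 7/31, P(W=1) = 24/31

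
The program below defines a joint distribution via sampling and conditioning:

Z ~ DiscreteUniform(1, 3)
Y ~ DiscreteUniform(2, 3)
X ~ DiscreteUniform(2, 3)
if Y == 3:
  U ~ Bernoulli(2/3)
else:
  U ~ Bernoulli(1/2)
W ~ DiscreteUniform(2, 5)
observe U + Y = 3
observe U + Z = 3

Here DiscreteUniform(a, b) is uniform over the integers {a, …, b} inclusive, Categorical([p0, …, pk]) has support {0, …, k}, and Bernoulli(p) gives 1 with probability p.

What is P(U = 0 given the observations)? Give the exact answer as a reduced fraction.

P(U = 0 | obs) = 2/5

Enumerate traces; 16 have nonzero weight after conditioning:
  (Z=2, Y=2, X=2, U=1, W=2) weight 1/96
  (Z=2, Y=2, X=2, U=1, W=3) weight 1/96
  (Z=2, Y=2, X=2, U=1, W=4) weight 1/96
  (Z=2, Y=2, X=2, U=1, W=5) weight 1/96
  (Z=2, Y=2, X=3, U=1, W=2) weight 1/96
  (Z=2, Y=2, X=3, U=1, W=3) weight 1/96
  (Z=2, Y=2, X=3, U=1, W=4) weight 1/96
  (Z=2, Y=2, X=3, U=1, W=5) weight 1/96
  (Z=3, Y=3, X=2, U=0, W=2) weight 1/144
  … 7 more
Group by U:
  weight(U=0) = 1/18
  weight(U=1) = 1/12
Total weight = 1/18 + 1/12 = 5/36
P(U=0 | obs) = 1/18 / 5/36 = 2/5
P(U=1 | obs) = 1/12 / 5/36 = 3/5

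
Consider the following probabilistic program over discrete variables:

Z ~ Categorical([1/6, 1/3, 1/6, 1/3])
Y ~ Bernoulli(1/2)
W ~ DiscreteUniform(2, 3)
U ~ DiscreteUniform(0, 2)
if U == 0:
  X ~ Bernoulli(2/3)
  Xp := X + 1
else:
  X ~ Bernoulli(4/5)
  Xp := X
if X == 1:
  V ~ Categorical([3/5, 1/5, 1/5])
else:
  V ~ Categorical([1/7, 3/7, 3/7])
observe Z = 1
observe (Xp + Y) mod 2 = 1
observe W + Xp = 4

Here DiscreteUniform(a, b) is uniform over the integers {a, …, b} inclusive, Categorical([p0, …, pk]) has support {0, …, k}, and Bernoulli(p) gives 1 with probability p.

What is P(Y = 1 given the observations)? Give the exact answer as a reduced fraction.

Enumerate traces; 12 have nonzero weight after conditioning:
  (Z=1, Y=0, W=3, U=0, X=0, V=0) weight 1/756
  (Z=1, Y=0, W=3, U=0, X=0, V=1) weight 1/252
  (Z=1, Y=0, W=3, U=0, X=0, V=2) weight 1/252
  (Z=1, Y=0, W=3, U=1, X=1, V=0) weight 1/75
  (Z=1, Y=0, W=3, U=1, X=1, V=1) weight 1/225
  (Z=1, Y=0, W=3, U=1, X=1, V=2) weight 1/225
  (Z=1, Y=0, W=3, U=2, X=1, V=0) weight 1/75
  (Z=1, Y=0, W=3, U=2, X=1, V=1) weight 1/225
  (Z=1, Y=1, W=2, U=0, X=1, V=0) weight 1/90
  … 3 more
Group by Y:
  weight(Y=0) = 29/540
  weight(Y=1) = 1/54
Total weight = 29/540 + 1/54 = 13/180
P(Y=0 | obs) = 29/540 / 13/180 = 29/39
P(Y=1 | obs) = 1/54 / 13/180 = 10/39

P(Y = 1 | obs) = 10/39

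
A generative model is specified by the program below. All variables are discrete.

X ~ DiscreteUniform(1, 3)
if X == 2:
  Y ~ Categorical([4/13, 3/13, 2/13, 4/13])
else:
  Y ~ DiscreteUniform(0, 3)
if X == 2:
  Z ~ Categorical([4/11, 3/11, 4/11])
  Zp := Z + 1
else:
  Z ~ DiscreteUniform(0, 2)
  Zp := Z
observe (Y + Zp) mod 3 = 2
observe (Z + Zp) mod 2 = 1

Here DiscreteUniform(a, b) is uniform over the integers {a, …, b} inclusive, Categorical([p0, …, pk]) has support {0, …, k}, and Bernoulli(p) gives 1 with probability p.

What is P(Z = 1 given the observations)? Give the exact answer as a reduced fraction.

P(Z = 1 | obs) = 6/11

Enumerate traces; 4 have nonzero weight after conditioning:
  (X=2, Y=0, Z=1) weight 4/143
  (X=2, Y=1, Z=0) weight 4/143
  (X=2, Y=2, Z=2) weight 8/429
  (X=2, Y=3, Z=1) weight 4/143
Group by Z:
  weight(Z=0) = 4/143
  weight(Z=1) = 8/143
  weight(Z=2) = 8/429
Total weight = 4/143 + 8/143 + 8/429 = 4/39
P(Z=0 | obs) = 4/143 / 4/39 = 3/11
P(Z=1 | obs) = 8/143 / 4/39 = 6/11
P(Z=2 | obs) = 8/429 / 4/39 = 2/11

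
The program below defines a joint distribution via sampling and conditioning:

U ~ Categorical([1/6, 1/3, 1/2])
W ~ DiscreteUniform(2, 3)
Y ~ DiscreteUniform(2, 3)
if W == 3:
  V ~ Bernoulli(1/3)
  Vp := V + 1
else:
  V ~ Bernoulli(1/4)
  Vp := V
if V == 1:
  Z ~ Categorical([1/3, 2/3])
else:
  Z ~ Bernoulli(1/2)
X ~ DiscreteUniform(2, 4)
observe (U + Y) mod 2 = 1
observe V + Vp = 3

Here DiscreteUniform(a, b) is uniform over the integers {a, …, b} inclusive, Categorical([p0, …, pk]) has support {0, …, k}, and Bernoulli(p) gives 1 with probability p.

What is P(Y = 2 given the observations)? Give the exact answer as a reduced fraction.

P(Y = 2 | obs) = 1/3

Enumerate traces; 18 have nonzero weight after conditioning:
  (U=0, W=3, Y=3, V=1, Z=0, X=2) weight 1/648
  (U=0, W=3, Y=3, V=1, Z=0, X=3) weight 1/648
  (U=0, W=3, Y=3, V=1, Z=0, X=4) weight 1/648
  (U=0, W=3, Y=3, V=1, Z=1, X=2) weight 1/324
  (U=0, W=3, Y=3, V=1, Z=1, X=3) weight 1/324
  (U=0, W=3, Y=3, V=1, Z=1, X=4) weight 1/324
  (U=1, W=3, Y=2, V=1, Z=0, X=2) weight 1/324
  (U=1, W=3, Y=2, V=1, Z=0, X=3) weight 1/324
  … 10 more
Group by Y:
  weight(Y=2) = 1/36
  weight(Y=3) = 1/18
Total weight = 1/36 + 1/18 = 1/12
P(Y=2 | obs) = 1/36 / 1/12 = 1/3
P(Y=3 | obs) = 1/18 / 1/12 = 2/3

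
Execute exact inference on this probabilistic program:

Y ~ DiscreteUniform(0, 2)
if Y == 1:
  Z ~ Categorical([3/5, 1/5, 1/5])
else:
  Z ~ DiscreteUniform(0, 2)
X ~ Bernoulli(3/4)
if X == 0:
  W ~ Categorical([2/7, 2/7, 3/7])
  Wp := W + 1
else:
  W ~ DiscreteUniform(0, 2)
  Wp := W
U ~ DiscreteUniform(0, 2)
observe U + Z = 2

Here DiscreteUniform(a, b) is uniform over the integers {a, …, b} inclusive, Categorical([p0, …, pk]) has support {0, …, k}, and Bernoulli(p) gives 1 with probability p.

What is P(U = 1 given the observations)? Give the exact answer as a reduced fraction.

Enumerate traces; 54 have nonzero weight after conditioning:
  (Y=0, Z=0, X=0, W=0, U=2) weight 1/378
  (Y=0, Z=0, X=0, W=1, U=2) weight 1/378
  (Y=0, Z=0, X=0, W=2, U=2) weight 1/252
  (Y=0, Z=0, X=1, W=0, U=2) weight 1/108
  (Y=0, Z=0, X=1, W=1, U=2) weight 1/108
  (Y=0, Z=0, X=1, W=2, U=2) weight 1/108
  (Y=0, Z=1, X=0, W=0, U=1) weight 1/378
  (Y=0, Z=1, X=0, W=1, U=1) weight 1/378
  (Y=0, Z=2, X=0, W=0, U=0) weight 1/378
  … 45 more
Group by U:
  weight(U=0) = 13/135
  weight(U=1) = 13/135
  weight(U=2) = 19/135
Total weight = 13/135 + 13/135 + 19/135 = 1/3
P(U=0 | obs) = 13/135 / 1/3 = 13/45
P(U=1 | obs) = 13/135 / 1/3 = 13/45
P(U=2 | obs) = 19/135 / 1/3 = 19/45

P(U = 1 | obs) = 13/45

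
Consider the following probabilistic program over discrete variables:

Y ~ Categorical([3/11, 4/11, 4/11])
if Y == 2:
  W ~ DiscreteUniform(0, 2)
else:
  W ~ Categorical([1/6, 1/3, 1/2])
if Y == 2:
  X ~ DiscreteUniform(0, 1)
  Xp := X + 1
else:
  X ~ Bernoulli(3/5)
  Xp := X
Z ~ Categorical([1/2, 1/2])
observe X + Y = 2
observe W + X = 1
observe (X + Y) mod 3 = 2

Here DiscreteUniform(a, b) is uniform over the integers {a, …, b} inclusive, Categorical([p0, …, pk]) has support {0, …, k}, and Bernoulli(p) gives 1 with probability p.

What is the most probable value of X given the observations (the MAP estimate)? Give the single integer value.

Enumerate traces; 4 have nonzero weight after conditioning:
  (Y=1, W=0, X=1, Z=0) weight 1/55
  (Y=1, W=0, X=1, Z=1) weight 1/55
  (Y=2, W=1, X=0, Z=0) weight 1/33
  (Y=2, W=1, X=0, Z=1) weight 1/33
Group by X:
  weight(X=0) = 2/33
  weight(X=1) = 2/55
Total weight = 2/33 + 2/55 = 16/165
P(X=0 | obs) = 2/33 / 16/165 = 5/8
P(X=1 | obs) = 2/55 / 16/165 = 3/8
argmax = 0

argmax_v P(X = v | obs) = 0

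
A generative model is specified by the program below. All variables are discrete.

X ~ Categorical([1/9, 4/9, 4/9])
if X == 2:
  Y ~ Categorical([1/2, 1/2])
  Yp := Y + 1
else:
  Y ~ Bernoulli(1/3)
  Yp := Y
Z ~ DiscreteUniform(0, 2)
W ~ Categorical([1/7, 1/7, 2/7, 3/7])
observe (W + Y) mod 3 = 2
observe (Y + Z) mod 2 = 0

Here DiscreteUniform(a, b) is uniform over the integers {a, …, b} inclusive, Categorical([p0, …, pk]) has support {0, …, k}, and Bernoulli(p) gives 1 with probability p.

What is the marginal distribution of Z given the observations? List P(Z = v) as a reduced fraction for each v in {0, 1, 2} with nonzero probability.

P(Z=0) = 32/75, P(Z=1) = 11/75, P(Z=2) = 32/75

Enumerate traces; 9 have nonzero weight after conditioning:
  (X=0, Y=0, Z=0, W=2) weight 4/567
  (X=0, Y=0, Z=2, W=2) weight 4/567
  (X=0, Y=1, Z=1, W=1) weight 1/567
  (X=1, Y=0, Z=0, W=2) weight 16/567
  (X=1, Y=0, Z=2, W=2) weight 16/567
  (X=1, Y=1, Z=1, W=1) weight 4/567
  (X=2, Y=0, Z=0, W=2) weight 4/189
  (X=2, Y=0, Z=2, W=2) weight 4/189
  … 1 more
Group by Z:
  weight(Z=0) = 32/567
  weight(Z=1) = 11/567
  weight(Z=2) = 32/567
Total weight = 32/567 + 11/567 + 32/567 = 25/189
P(Z=0 | obs) = 32/567 / 25/189 = 32/75
P(Z=1 | obs) = 11/567 / 25/189 = 11/75
P(Z=2 | obs) = 32/567 / 25/189 = 32/75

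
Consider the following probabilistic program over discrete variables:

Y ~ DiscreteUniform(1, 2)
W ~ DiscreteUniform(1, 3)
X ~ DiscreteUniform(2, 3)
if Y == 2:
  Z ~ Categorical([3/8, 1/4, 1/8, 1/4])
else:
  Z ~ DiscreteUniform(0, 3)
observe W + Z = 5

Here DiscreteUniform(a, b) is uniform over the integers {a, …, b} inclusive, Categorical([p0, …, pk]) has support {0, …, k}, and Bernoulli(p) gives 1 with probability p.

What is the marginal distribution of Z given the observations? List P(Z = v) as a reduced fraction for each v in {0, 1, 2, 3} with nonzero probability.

P(Z=2) = 3/7, P(Z=3) = 4/7

Enumerate traces; 8 have nonzero weight after conditioning:
  (Y=1, W=2, X=2, Z=3) weight 1/48
  (Y=1, W=2, X=3, Z=3) weight 1/48
  (Y=1, W=3, X=2, Z=2) weight 1/48
  (Y=1, W=3, X=3, Z=2) weight 1/48
  (Y=2, W=2, X=2, Z=3) weight 1/48
  (Y=2, W=2, X=3, Z=3) weight 1/48
  (Y=2, W=3, X=2, Z=2) weight 1/96
  (Y=2, W=3, X=3, Z=2) weight 1/96
Group by Z:
  weight(Z=2) = 1/16
  weight(Z=3) = 1/12
Total weight = 1/16 + 1/12 = 7/48
P(Z=2 | obs) = 1/16 / 7/48 = 3/7
P(Z=3 | obs) = 1/12 / 7/48 = 4/7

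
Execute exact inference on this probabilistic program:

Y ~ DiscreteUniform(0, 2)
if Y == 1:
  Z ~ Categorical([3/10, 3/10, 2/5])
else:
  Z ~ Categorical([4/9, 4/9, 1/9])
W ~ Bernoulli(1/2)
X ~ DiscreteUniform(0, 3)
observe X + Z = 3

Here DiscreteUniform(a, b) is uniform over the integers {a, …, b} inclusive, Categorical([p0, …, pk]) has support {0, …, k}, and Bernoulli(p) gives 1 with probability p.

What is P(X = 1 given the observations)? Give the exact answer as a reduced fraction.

Enumerate traces; 18 have nonzero weight after conditioning:
  (Y=0, Z=0, W=0, X=3) weight 1/54
  (Y=0, Z=0, W=1, X=3) weight 1/54
  (Y=0, Z=1, W=0, X=2) weight 1/54
  (Y=0, Z=1, W=1, X=2) weight 1/54
  (Y=0, Z=2, W=0, X=1) weight 1/216
  (Y=0, Z=2, W=1, X=1) weight 1/216
  (Y=1, Z=0, W=0, X=3) weight 1/80
  (Y=1, Z=0, W=1, X=3) weight 1/80
  … 10 more
Group by X:
  weight(X=1) = 7/135
  weight(X=2) = 107/1080
  weight(X=3) = 107/1080
Total weight = 7/135 + 107/1080 + 107/1080 = 1/4
P(X=1 | obs) = 7/135 / 1/4 = 28/135
P(X=2 | obs) = 107/1080 / 1/4 = 107/270
P(X=3 | obs) = 107/1080 / 1/4 = 107/270

P(X = 1 | obs) = 28/135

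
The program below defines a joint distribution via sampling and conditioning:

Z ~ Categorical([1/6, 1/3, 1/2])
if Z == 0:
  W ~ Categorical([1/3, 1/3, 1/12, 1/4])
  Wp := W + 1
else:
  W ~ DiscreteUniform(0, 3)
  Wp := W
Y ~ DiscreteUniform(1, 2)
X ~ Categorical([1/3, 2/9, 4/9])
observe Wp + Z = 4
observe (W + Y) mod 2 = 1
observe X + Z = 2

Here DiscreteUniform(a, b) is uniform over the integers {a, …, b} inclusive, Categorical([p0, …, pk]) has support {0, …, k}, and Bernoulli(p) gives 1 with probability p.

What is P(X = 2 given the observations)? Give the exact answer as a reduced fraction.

Enumerate traces; 3 have nonzero weight after conditioning:
  (Z=0, W=3, Y=2, X=2) weight 1/108
  (Z=1, W=3, Y=2, X=1) weight 1/108
  (Z=2, W=2, Y=1, X=0) weight 1/48
Group by X:
  weight(X=0) = 1/48
  weight(X=1) = 1/108
  weight(X=2) = 1/108
Total weight = 1/48 + 1/108 + 1/108 = 17/432
P(X=0 | obs) = 1/48 / 17/432 = 9/17
P(X=1 | obs) = 1/108 / 17/432 = 4/17
P(X=2 | obs) = 1/108 / 17/432 = 4/17

P(X = 2 | obs) = 4/17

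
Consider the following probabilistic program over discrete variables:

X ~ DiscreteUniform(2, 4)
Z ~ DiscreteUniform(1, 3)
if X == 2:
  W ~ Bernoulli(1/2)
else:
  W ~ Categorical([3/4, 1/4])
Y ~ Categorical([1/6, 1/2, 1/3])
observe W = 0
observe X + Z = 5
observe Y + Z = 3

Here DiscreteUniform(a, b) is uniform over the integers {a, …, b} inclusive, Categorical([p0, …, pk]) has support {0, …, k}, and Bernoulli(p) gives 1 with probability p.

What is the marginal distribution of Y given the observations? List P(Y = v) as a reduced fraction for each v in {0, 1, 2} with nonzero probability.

Enumerate traces; 3 have nonzero weight after conditioning:
  (X=2, Z=3, W=0, Y=0) weight 1/108
  (X=3, Z=2, W=0, Y=1) weight 1/24
  (X=4, Z=1, W=0, Y=2) weight 1/36
Group by Y:
  weight(Y=0) = 1/108
  weight(Y=1) = 1/24
  weight(Y=2) = 1/36
Total weight = 1/108 + 1/24 + 1/36 = 17/216
P(Y=0 | obs) = 1/108 / 17/216 = 2/17
P(Y=1 | obs) = 1/24 / 17/216 = 9/17
P(Y=2 | obs) = 1/36 / 17/216 = 6/17

P(Y=0) = 2/17, P(Y=1) = 9/17, P(Y=2) = 6/17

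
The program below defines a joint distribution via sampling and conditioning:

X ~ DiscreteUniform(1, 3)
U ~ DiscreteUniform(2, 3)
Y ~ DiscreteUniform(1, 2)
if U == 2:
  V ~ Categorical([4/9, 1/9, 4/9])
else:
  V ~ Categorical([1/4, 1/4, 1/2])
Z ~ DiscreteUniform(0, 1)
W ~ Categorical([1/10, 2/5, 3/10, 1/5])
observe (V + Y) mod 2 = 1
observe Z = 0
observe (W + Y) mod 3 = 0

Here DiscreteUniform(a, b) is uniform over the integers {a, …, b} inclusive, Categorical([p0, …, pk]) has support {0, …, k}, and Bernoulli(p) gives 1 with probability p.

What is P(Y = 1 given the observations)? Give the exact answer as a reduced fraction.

P(Y = 1 | obs) = 177/229

Enumerate traces; 18 have nonzero weight after conditioning:
  (X=1, U=2, Y=1, V=0, Z=0, W=2) weight 1/180
  (X=1, U=2, Y=1, V=2, Z=0, W=2) weight 1/180
  (X=1, U=2, Y=2, V=1, Z=0, W=1) weight 1/540
  (X=1, U=3, Y=1, V=0, Z=0, W=2) weight 1/320
  (X=1, U=3, Y=1, V=2, Z=0, W=2) weight 1/160
  (X=1, U=3, Y=2, V=1, Z=0, W=1) weight 1/240
  (X=2, U=2, Y=1, V=0, Z=0, W=2) weight 1/180
  (X=2, U=2, Y=1, V=2, Z=0, W=2) weight 1/180
  … 10 more
Group by Y:
  weight(Y=1) = 59/960
  weight(Y=2) = 13/720
Total weight = 59/960 + 13/720 = 229/2880
P(Y=1 | obs) = 59/960 / 229/2880 = 177/229
P(Y=2 | obs) = 13/720 / 229/2880 = 52/229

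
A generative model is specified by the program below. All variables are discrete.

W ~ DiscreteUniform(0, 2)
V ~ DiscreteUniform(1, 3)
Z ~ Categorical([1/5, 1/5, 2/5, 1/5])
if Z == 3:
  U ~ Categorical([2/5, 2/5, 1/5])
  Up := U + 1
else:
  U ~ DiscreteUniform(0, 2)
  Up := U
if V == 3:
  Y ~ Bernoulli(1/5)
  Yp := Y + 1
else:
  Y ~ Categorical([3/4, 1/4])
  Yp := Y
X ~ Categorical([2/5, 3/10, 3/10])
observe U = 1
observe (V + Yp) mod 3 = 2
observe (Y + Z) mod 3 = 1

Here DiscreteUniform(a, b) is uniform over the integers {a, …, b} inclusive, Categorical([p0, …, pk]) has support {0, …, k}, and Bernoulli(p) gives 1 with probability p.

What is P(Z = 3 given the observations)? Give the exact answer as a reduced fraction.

P(Z = 3 | obs) = 9/29

Enumerate traces; 45 have nonzero weight after conditioning:
  (W=0, V=1, Z=0, U=1, Y=1, X=0) weight 1/1350
  (W=0, V=1, Z=0, U=1, Y=1, X=1) weight 1/1800
  (W=0, V=1, Z=0, U=1, Y=1, X=2) weight 1/1800
  (W=0, V=1, Z=3, U=1, Y=1, X=0) weight 1/1125
  (W=0, V=1, Z=3, U=1, Y=1, X=1) weight 1/1500
  (W=0, V=1, Z=3, U=1, Y=1, X=2) weight 1/1500
  (W=0, V=2, Z=1, U=1, Y=0, X=0) weight 1/450
  (W=0, V=2, Z=1, U=1, Y=0, X=1) weight 1/600
  … 37 more
Group by Z:
  weight(Z=0) = 1/100
  weight(Z=1) = 1/60
  weight(Z=3) = 3/250
Total weight = 1/100 + 1/60 + 3/250 = 29/750
P(Z=0 | obs) = 1/100 / 29/750 = 15/58
P(Z=1 | obs) = 1/60 / 29/750 = 25/58
P(Z=3 | obs) = 3/250 / 29/750 = 9/29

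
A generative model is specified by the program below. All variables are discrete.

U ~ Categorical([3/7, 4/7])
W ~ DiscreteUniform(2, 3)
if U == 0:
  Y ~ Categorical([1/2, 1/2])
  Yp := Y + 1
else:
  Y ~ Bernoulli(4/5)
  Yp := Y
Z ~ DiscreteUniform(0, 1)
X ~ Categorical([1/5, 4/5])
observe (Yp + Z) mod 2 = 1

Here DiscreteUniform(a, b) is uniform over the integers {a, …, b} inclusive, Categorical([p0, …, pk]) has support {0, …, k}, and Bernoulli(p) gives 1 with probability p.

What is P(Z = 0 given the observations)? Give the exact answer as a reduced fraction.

P(Z = 0 | obs) = 47/70

Enumerate traces; 16 have nonzero weight after conditioning:
  (U=0, W=2, Y=0, Z=0, X=0) weight 3/280
  (U=0, W=2, Y=0, Z=0, X=1) weight 3/70
  (U=0, W=2, Y=1, Z=1, X=0) weight 3/280
  (U=0, W=2, Y=1, Z=1, X=1) weight 3/70
  (U=0, W=3, Y=0, Z=0, X=0) weight 3/280
  (U=0, W=3, Y=0, Z=0, X=1) weight 3/70
  (U=0, W=3, Y=1, Z=1, X=0) weight 3/280
  (U=0, W=3, Y=1, Z=1, X=1) weight 3/70
  … 8 more
Group by Z:
  weight(Z=0) = 47/140
  weight(Z=1) = 23/140
Total weight = 47/140 + 23/140 = 1/2
P(Z=0 | obs) = 47/140 / 1/2 = 47/70
P(Z=1 | obs) = 23/140 / 1/2 = 23/70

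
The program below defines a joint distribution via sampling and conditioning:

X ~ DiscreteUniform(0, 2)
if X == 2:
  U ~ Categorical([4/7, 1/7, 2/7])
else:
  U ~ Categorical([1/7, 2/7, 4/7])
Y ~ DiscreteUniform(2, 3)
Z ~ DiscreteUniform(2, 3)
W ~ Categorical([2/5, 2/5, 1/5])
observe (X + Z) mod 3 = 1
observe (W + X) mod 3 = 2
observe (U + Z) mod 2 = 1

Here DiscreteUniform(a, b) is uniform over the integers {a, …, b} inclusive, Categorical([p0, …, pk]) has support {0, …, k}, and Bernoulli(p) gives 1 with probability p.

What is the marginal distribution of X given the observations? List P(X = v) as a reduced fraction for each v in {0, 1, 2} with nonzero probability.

Enumerate traces; 6 have nonzero weight after conditioning:
  (X=1, U=0, Y=2, Z=3, W=1) weight 1/210
  (X=1, U=0, Y=3, Z=3, W=1) weight 1/210
  (X=1, U=2, Y=2, Z=3, W=1) weight 2/105
  (X=1, U=2, Y=3, Z=3, W=1) weight 2/105
  (X=2, U=1, Y=2, Z=2, W=0) weight 1/210
  (X=2, U=1, Y=3, Z=2, W=0) weight 1/210
Group by X:
  weight(X=1) = 1/21
  weight(X=2) = 1/105
Total weight = 1/21 + 1/105 = 2/35
P(X=1 | obs) = 1/21 / 2/35 = 5/6
P(X=2 | obs) = 1/105 / 2/35 = 1/6

P(X=1) = 5/6, P(X=2) = 1/6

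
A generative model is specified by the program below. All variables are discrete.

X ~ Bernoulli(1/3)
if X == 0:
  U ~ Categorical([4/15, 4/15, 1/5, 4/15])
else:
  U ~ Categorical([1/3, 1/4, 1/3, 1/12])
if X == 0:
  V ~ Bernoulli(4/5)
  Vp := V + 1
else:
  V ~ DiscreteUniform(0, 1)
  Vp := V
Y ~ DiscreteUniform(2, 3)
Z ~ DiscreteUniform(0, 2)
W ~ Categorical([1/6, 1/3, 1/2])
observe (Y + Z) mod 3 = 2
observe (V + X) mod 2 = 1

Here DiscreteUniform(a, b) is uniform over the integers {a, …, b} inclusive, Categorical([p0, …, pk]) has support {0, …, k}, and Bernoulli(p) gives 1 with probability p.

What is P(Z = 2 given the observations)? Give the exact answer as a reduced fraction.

P(Z = 2 | obs) = 1/2

Enumerate traces; 48 have nonzero weight after conditioning:
  (X=0, U=0, V=1, Y=2, Z=0, W=0) weight 8/2025
  (X=0, U=0, V=1, Y=2, Z=0, W=1) weight 16/2025
  (X=0, U=0, V=1, Y=2, Z=0, W=2) weight 8/675
  (X=0, U=0, V=1, Y=3, Z=2, W=0) weight 8/2025
  (X=0, U=0, V=1, Y=3, Z=2, W=1) weight 16/2025
  (X=0, U=0, V=1, Y=3, Z=2, W=2) weight 8/675
  (X=0, U=1, V=1, Y=2, Z=0, W=0) weight 8/2025
  (X=0, U=1, V=1, Y=2, Z=0, W=1) weight 16/2025
  … 40 more
Group by Z:
  weight(Z=0) = 7/60
  weight(Z=2) = 7/60
Total weight = 7/60 + 7/60 = 7/30
P(Z=0 | obs) = 7/60 / 7/30 = 1/2
P(Z=2 | obs) = 7/60 / 7/30 = 1/2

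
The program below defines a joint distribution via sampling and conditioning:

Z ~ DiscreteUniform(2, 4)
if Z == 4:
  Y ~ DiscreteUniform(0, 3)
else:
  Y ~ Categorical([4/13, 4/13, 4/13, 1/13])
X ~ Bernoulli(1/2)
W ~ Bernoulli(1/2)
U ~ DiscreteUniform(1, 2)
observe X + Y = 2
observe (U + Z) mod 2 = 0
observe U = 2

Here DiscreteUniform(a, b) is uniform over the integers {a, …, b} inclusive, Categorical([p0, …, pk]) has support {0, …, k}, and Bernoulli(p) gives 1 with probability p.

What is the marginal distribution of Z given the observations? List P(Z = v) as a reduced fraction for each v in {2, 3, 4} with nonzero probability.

Enumerate traces; 8 have nonzero weight after conditioning:
  (Z=2, Y=1, X=1, W=0, U=2) weight 1/78
  (Z=2, Y=1, X=1, W=1, U=2) weight 1/78
  (Z=2, Y=2, X=0, W=0, U=2) weight 1/78
  (Z=2, Y=2, X=0, W=1, U=2) weight 1/78
  (Z=4, Y=1, X=1, W=0, U=2) weight 1/96
  (Z=4, Y=1, X=1, W=1, U=2) weight 1/96
  (Z=4, Y=2, X=0, W=0, U=2) weight 1/96
  (Z=4, Y=2, X=0, W=1, U=2) weight 1/96
Group by Z:
  weight(Z=2) = 2/39
  weight(Z=4) = 1/24
Total weight = 2/39 + 1/24 = 29/312
P(Z=2 | obs) = 2/39 / 29/312 = 16/29
P(Z=4 | obs) = 1/24 / 29/312 = 13/29

P(Z=2) = 16/29, P(Z=4) = 13/29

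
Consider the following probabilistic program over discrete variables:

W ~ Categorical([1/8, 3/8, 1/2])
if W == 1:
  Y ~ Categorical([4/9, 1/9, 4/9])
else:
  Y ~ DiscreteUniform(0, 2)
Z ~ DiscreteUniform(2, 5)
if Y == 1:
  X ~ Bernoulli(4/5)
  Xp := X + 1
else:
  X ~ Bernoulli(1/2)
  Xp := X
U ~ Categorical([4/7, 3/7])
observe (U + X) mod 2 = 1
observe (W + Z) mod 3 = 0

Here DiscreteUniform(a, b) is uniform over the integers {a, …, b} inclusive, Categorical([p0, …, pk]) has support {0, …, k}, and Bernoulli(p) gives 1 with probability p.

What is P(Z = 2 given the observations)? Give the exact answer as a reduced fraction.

P(Z = 2 | obs) = 53/196

Enumerate traces; 24 have nonzero weight after conditioning:
  (W=0, Y=0, Z=3, X=0, U=1) weight 1/448
  (W=0, Y=0, Z=3, X=1, U=0) weight 1/336
  (W=0, Y=1, Z=3, X=0, U=1) weight 1/1120
  (W=0, Y=1, Z=3, X=1, U=0) weight 1/210
  (W=0, Y=2, Z=3, X=0, U=1) weight 1/448
  (W=0, Y=2, Z=3, X=1, U=0) weight 1/336
  (W=1, Y=0, Z=2, X=0, U=1) weight 1/112
  (W=1, Y=0, Z=2, X=1, U=0) weight 1/84
  (W=1, Y=0, Z=5, X=0, U=1) weight 1/112
  (W=2, Y=0, Z=4, X=0, U=1) weight 1/112
  … 14 more
Group by Z:
  weight(Z=2) = 53/1120
  weight(Z=3) = 9/560
  weight(Z=4) = 9/140
  weight(Z=5) = 53/1120
Total weight = 53/1120 + 9/560 + 9/140 + 53/1120 = 7/40
P(Z=2 | obs) = 53/1120 / 7/40 = 53/196
P(Z=3 | obs) = 9/560 / 7/40 = 9/98
P(Z=4 | obs) = 9/140 / 7/40 = 18/49
P(Z=5 | obs) = 53/1120 / 7/40 = 53/196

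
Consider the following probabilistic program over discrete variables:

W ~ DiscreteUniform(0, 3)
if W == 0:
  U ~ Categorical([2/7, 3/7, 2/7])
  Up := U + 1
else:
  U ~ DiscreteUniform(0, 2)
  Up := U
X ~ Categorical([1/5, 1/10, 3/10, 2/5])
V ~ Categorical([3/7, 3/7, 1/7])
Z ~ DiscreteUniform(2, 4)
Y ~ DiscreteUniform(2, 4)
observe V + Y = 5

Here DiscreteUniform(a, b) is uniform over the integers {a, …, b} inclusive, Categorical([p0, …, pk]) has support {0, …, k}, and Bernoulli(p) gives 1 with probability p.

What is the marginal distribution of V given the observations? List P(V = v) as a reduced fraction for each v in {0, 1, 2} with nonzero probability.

Enumerate traces; 288 have nonzero weight after conditioning:
  (W=0, U=0, X=0, V=1, Z=2, Y=4) weight 1/1470
  (W=0, U=0, X=0, V=1, Z=3, Y=4) weight 1/1470
  (W=0, U=0, X=0, V=1, Z=4, Y=4) weight 1/1470
  (W=0, U=0, X=0, V=2, Z=2, Y=3) weight 1/4410
  (W=0, U=0, X=0, V=2, Z=3, Y=3) weight 1/4410
  (W=0, U=0, X=0, V=2, Z=4, Y=3) weight 1/4410
  (W=0, U=0, X=1, V=1, Z=2, Y=4) weight 1/2940
  (W=0, U=0, X=1, V=1, Z=3, Y=4) weight 1/2940
  … 280 more
Group by V:
  weight(V=1) = 1/7
  weight(V=2) = 1/21
Total weight = 1/7 + 1/21 = 4/21
P(V=1 | obs) = 1/7 / 4/21 = 3/4
P(V=2 | obs) = 1/21 / 4/21 = 1/4

P(V=1) = 3/4, P(V=2) = 1/4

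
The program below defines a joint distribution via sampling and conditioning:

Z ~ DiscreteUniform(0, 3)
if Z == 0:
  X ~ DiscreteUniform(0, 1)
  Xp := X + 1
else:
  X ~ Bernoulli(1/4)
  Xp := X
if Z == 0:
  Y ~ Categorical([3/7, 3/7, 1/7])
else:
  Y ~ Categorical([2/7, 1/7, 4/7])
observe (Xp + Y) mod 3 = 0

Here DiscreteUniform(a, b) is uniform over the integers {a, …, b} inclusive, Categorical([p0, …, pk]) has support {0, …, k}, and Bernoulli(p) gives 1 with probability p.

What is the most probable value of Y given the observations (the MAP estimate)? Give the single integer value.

argmax_v P(Y = v | obs) = 0

Enumerate traces; 8 have nonzero weight after conditioning:
  (Z=0, X=0, Y=2) weight 1/56
  (Z=0, X=1, Y=1) weight 3/56
  (Z=1, X=0, Y=0) weight 3/56
  (Z=1, X=1, Y=2) weight 1/28
  (Z=2, X=0, Y=0) weight 3/56
  (Z=2, X=1, Y=2) weight 1/28
  (Z=3, X=0, Y=0) weight 3/56
  (Z=3, X=1, Y=2) weight 1/28
Group by Y:
  weight(Y=0) = 9/56
  weight(Y=1) = 3/56
  weight(Y=2) = 1/8
Total weight = 9/56 + 3/56 + 1/8 = 19/56
P(Y=0 | obs) = 9/56 / 19/56 = 9/19
P(Y=1 | obs) = 3/56 / 19/56 = 3/19
P(Y=2 | obs) = 1/8 / 19/56 = 7/19
argmax = 0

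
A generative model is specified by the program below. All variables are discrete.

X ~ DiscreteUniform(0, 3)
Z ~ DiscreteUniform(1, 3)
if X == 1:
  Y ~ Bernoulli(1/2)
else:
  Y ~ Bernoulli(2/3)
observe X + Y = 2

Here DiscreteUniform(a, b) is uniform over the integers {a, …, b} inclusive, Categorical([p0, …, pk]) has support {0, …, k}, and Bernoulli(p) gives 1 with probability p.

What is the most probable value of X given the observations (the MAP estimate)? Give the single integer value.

Enumerate traces; 6 have nonzero weight after conditioning:
  (X=1, Z=1, Y=1) weight 1/24
  (X=1, Z=2, Y=1) weight 1/24
  (X=1, Z=3, Y=1) weight 1/24
  (X=2, Z=1, Y=0) weight 1/36
  (X=2, Z=2, Y=0) weight 1/36
  (X=2, Z=3, Y=0) weight 1/36
Group by X:
  weight(X=1) = 1/8
  weight(X=2) = 1/12
Total weight = 1/8 + 1/12 = 5/24
P(X=1 | obs) = 1/8 / 5/24 = 3/5
P(X=2 | obs) = 1/12 / 5/24 = 2/5
argmax = 1

argmax_v P(X = v | obs) = 1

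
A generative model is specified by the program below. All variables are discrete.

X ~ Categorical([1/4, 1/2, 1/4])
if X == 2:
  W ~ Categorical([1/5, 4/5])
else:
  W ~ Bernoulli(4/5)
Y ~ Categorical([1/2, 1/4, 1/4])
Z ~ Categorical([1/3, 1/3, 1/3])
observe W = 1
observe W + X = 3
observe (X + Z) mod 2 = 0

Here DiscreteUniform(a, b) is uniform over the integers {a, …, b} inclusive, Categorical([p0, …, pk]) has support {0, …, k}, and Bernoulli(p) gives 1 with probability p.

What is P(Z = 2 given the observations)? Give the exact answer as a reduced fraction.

P(Z = 2 | obs) = 1/2

Enumerate traces; 6 have nonzero weight after conditioning:
  (X=2, W=1, Y=0, Z=0) weight 1/30
  (X=2, W=1, Y=0, Z=2) weight 1/30
  (X=2, W=1, Y=1, Z=0) weight 1/60
  (X=2, W=1, Y=1, Z=2) weight 1/60
  (X=2, W=1, Y=2, Z=0) weight 1/60
  (X=2, W=1, Y=2, Z=2) weight 1/60
Group by Z:
  weight(Z=0) = 1/15
  weight(Z=2) = 1/15
Total weight = 1/15 + 1/15 = 2/15
P(Z=0 | obs) = 1/15 / 2/15 = 1/2
P(Z=2 | obs) = 1/15 / 2/15 = 1/2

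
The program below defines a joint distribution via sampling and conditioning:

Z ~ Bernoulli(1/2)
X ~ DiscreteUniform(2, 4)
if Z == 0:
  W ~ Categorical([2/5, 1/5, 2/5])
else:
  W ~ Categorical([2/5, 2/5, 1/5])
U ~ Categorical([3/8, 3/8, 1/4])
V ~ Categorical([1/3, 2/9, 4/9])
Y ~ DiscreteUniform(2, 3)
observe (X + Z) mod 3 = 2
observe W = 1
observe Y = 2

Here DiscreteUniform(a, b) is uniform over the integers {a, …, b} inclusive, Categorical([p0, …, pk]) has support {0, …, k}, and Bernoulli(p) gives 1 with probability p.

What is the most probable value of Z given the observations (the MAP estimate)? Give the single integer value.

argmax_v P(Z = v | obs) = 1

Enumerate traces; 18 have nonzero weight after conditioning:
  (Z=0, X=2, W=1, U=0, V=0, Y=2) weight 1/480
  (Z=0, X=2, W=1, U=0, V=1, Y=2) weight 1/720
  (Z=0, X=2, W=1, U=0, V=2, Y=2) weight 1/360
  (Z=0, X=2, W=1, U=1, V=0, Y=2) weight 1/480
  (Z=0, X=2, W=1, U=1, V=1, Y=2) weight 1/720
  (Z=0, X=2, W=1, U=1, V=2, Y=2) weight 1/360
  (Z=0, X=2, W=1, U=2, V=0, Y=2) weight 1/720
  (Z=0, X=2, W=1, U=2, V=1, Y=2) weight 1/1080
  (Z=1, X=4, W=1, U=0, V=0, Y=2) weight 1/240
  … 9 more
Group by Z:
  weight(Z=0) = 1/60
  weight(Z=1) = 1/30
Total weight = 1/60 + 1/30 = 1/20
P(Z=0 | obs) = 1/60 / 1/20 = 1/3
P(Z=1 | obs) = 1/30 / 1/20 = 2/3
argmax = 1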